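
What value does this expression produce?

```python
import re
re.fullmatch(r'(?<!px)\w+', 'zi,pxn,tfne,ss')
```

None

A negative assertion filters positions out without eating any characters.
`re.fullmatch` is like wrapping the pattern in `^…$` (in single-line mode).
Here the string isn't matched end-to-end, so the call returns None.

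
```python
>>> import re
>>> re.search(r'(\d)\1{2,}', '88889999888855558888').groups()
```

The match spans [0:4] → '8888'.
Captured: group 1 = '8'.

('8',)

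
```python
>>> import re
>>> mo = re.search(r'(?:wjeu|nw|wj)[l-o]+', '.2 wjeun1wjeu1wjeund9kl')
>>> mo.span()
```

The match spans [3:8] → 'wjeun'.

(3, 8)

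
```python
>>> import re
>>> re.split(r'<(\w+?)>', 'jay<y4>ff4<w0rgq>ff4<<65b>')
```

['jay', 'y4', 'ff4', 'w0rgq', 'ff4<', '65b', '']

`re.split` interleaves the captured-group text with the surrounding fragments.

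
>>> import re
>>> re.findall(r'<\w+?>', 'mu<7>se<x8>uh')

Matches: at [2:5] → '<7>'; at [7:11] → '<x8>'.
With no groups in the pattern, `findall` gives back each whole match — 2 here.

['<7>', '<x8>']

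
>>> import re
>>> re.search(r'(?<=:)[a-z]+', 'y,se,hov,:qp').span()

The lookaround is zero-width — it requires the adjacent text to match without consuming it, so the asserted text isn't part of the match.
Unlike `match`, `search` isn't anchored — it looks for the pattern anywhere in the string.
The match spans [10:12] → 'qp'.

(10, 12)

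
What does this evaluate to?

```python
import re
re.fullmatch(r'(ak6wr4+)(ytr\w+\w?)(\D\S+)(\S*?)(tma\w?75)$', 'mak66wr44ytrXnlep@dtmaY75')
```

None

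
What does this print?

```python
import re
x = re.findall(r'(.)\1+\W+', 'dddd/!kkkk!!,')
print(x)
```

After group 1 captures some text, `\1` only succeeds where that same text appears again.
`findall` collects group 1 from each match (2 total).

['d', 'k']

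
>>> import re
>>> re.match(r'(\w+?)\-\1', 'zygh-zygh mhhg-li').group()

'zygh-zygh'

`re.match` only tries the pattern at the start of the string.
The match spans [0:9] → 'zygh-zygh'.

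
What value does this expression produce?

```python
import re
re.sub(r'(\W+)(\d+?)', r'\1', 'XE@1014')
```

Pattern: one or more of a non-word character (captured); then one or more of a digit (lazy) (captured).
Matches: at [2:4] → '@1'.
`\1` in the replacement pulls in group 1's text for each match.

'XE@014'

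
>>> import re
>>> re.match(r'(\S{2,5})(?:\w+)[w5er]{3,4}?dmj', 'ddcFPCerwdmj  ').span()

(0, 12)

This matches 2 to 5 of a non-whitespace character (captured); then one or more of a word character (non-capturing group); then 3 to 4 of one of [w5er] (lazy), then the literal 'dmj'.
`re.match` only tries the pattern at the start of the string.
The match spans [0:12] → 'ddcFPCerwdmj'.
Captured: group 1 = 'ddcFP'.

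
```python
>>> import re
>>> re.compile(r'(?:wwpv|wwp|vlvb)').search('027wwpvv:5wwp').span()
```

`|` is ordered: at each position the engine commits to the first alternative that works.
The match spans [3:7] → 'wwpv'.

(3, 7)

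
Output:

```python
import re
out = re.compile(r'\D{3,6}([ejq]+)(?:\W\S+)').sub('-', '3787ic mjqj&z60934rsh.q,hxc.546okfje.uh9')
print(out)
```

Each match is replaced by '-'.

3787-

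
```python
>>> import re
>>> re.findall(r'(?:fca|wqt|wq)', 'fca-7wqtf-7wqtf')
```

Branches in `(...|...)` are attempted left-to-right; the first branch that allows the whole pattern to succeed is taken.
Scanning left to right: at [0:3] → 'fca'; at [5:8] → 'wqt'; at [11:14] → 'wqt'.
`findall` yields the raw match text (3 of them) because the pattern has no groups.

['fca', 'wqt', 'wqt']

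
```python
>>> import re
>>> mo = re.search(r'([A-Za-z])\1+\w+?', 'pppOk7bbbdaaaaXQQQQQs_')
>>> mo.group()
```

'pppO'

`\1` has to match the exact text group 1 already captured.
The match spans [0:4] → 'pppO'.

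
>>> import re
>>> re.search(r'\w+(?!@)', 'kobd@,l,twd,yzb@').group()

The negative lookaround is zero-width — it rules out positions where the adjacent text would match, without consuming anything.
The match spans [0:3] → 'kob'.

'kob'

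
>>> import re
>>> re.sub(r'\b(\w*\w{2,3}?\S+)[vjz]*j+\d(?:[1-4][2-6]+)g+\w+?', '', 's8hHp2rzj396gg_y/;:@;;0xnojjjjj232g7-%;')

The pattern matches a word boundary (`\b`, zero-width); then zero or more of a word character, then 2 to 3 of a word character (lazy), then one or more of a non-whitespace character (captured); then zero or more of one of [vjz], then one or more of the literal 'j', then a digit; then a character in [1-4], then one or more of a character in [2-6] (non-capturing group); then one or more of the literal 'g', then one or more of a word character (lazy).
Matches: at [0:36] → 's8hHp2rzj396gg_y/;:@;;0xnojjjjj232g7'.
`sub` substitutes '' at each match site.

'-%;'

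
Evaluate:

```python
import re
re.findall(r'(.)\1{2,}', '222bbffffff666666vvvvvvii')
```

['2', 'f', '6', 'v']

After group 1 captures some text, `\1` only succeeds where that same text appears again.
Matches: at [0:3] match '222', group 1 = '2'; at [5:11] match 'ffffff', group 1 = 'f'; at [11:17] match '666666', group 1 = '6'; at [17:23] match 'vvvvvv', group 1 = 'v'.
`findall` collects group 1 from each match (4 total).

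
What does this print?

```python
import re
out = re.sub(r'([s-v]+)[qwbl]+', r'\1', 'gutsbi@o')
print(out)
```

gutsi@o

Pattern: one or more of a character in [s-v] (captured); then one or more of one of [qwbl].
Matches: at [1:5] → 'utsb'.
The replacement refers to a captured group, so each match is rewritten using its own captured text.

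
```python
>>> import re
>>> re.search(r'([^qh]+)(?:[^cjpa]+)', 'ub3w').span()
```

(0, 4)

The pattern matches one or more of any character except [qh] (captured); then one or more of any character except [cjpa] (non-capturing group).
`re.search` scans for the first position where the pattern succeeds.
The match spans [0:4] → 'ub3w'.
Captured: group 1 = 'ub3'.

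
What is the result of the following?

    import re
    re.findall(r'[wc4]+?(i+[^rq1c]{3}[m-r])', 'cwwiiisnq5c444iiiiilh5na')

['iiisnq', 'iiiiilh5n']

Pattern: one or more of one of [wc4] (lazy); then one or more of a literal 'i', then exactly 3 of any character except [rq1c], then a character in [m-r] (captured).
Scanning left to right: at [0:9] match 'cwwiiisnq', group 1 = 'iiisnq'; at [10:23] match 'c444iiiiilh5n', group 1 = 'iiiiilh5n'.
Because there's exactly one group, `findall` drops the full match and keeps group 1 from each hit.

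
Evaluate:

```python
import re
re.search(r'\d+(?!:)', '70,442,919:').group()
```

A negative assertion filters positions out without eating any characters.
`search` walks the string left to right and returns the first match it finds.
The match spans [0:2] → '70'.

'70'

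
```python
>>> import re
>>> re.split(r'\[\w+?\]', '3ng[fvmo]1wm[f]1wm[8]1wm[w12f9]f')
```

['3ng', '1wm', '1wm', '1wm', 'f']

`split` removes every match and returns the 5 fragments in between.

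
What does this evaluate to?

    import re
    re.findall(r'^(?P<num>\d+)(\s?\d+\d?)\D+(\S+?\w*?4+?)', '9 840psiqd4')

[('9', ' 840', 'd4')]

`findall` packs the 3 group values into a tuple for every match.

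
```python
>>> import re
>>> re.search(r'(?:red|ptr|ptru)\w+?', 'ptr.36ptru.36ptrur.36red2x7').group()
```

`re.search` tries every starting position until one works.
The match spans [6:10] → 'ptru'.

'ptru'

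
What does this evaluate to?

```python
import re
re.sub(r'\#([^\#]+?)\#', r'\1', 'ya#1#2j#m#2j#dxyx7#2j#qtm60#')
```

'ya12jm2jdxyx72jqtm60'

The replacement refers to a captured group, so each match is rewritten using its own captured text.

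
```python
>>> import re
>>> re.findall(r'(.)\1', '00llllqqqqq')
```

`\1` is not a pattern — it's the concrete string captured by group 1, re-applied verbatim.
One capturing group, so `findall` returns just the captured substring from each match — 5 in all.

['0', 'l', 'l', 'q', 'q']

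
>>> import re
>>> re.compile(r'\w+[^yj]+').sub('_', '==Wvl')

This matches one or more of a word character; then one or more of any character except [yj].
Matches: at [2:5] → 'Wvl'.
`sub` substitutes '_' at each match site.

'==_'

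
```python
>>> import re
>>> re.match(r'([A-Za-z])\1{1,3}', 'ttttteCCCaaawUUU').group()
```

`\1` is not a pattern — it's the concrete string captured by group 1, re-applied verbatim.
With `match`, the pattern is implicitly anchored at the beginning.
The match spans [0:4] → 'tttt'.
Captured: group 1 = 't'.

'tttt'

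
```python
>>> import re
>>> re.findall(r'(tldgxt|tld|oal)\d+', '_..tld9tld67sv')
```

Because there's exactly one group, `findall` drops the full match and keeps group 1 from each hit.

['tld', 'tld']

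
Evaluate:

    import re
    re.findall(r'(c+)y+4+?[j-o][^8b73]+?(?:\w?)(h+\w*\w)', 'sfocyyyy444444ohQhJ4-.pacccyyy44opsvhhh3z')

The `?` after the quantifier makes it lazy — it takes as little as possible before letting the rest of the pattern try.
With 2 capturing groups, `findall` returns a 2-tuple per match.

[('c', 'hJ4'), ('ccc', 'hhh3z')]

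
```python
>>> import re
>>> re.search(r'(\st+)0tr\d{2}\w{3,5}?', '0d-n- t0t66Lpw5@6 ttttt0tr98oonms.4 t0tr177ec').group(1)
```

The match spans [17:31] → ' ttttt0tr98oon'.
Captured: group 1 = ' ttttt'.

' ttttt'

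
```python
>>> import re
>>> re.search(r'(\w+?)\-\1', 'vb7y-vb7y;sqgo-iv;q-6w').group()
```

`\1` is not a pattern — it's the concrete string captured by group 1, re-applied verbatim.
`re.search` tries every starting position until one works.
The match spans [0:9] → 'vb7y-vb7y'.
Captured: group 1 = 'vb7y'.

'vb7y-vb7y'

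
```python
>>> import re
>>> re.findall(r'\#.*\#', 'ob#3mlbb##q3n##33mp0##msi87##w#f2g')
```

['#3mlbb##q3n##33mp0##msi87##w#']

Scanning left to right: at [2:31] → '#3mlbb##q3n##33mp0##msi87##w#'.
Since nothing is captured, `findall` lists the 1 matched substring directly.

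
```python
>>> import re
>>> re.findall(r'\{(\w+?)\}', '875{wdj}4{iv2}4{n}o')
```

['wdj', 'iv2', 'n']

Because there's exactly one group, `findall` drops the full match and keeps group 1 from each hit.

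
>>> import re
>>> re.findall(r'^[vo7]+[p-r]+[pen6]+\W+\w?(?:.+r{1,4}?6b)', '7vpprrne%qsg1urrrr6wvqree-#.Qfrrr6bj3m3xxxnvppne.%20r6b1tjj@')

['7vpprrne%qsg1urrrr6wvqree-#.Qfrrr6bj3m3xxxnvppne.%20r6b']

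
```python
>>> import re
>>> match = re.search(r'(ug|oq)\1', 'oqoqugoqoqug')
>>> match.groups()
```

('oq',)

`\1` has to match the exact text group 1 already captured.
`re.search` tries every starting position until one works.
The match spans [0:4] → 'oqoq'.
Captured: group 1 = 'oq'.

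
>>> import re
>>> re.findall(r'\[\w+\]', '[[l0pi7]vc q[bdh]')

With no groups in the pattern, `findall` gives back each whole match — 2 here.

['[l0pi7]', '[bdh]']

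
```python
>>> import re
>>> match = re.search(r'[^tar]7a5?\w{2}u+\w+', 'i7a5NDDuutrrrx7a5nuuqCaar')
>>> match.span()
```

(13, 25)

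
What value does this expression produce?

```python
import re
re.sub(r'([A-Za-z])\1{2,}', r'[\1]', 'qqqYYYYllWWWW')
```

'[q][Y]ll[W]'

A backreference is literal: `\1` must see the identical characters the first group matched.
Matches: at [0:3] → 'qqq'; at [3:7] → 'YYYY'; at [9:13] → 'WWWW'.
The replacement refers to a captured group, so each match is rewritten using its own captured text.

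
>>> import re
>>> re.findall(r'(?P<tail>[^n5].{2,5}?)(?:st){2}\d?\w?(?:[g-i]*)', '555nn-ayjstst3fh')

['-ayj']

The pattern matches any character except [n5], then 2 to 5 of any character (lazy) (captured as 'tail'); then the literal 'st' repeated 2 times, then optionally a digit, then optionally a word character; then zero or more of a character in [g-i] (non-capturing group).
Matches: at [5:16] match '-ayjstst3fh', group 1 = '-ayj'.
`findall` collects group 1 from the one match (1 total).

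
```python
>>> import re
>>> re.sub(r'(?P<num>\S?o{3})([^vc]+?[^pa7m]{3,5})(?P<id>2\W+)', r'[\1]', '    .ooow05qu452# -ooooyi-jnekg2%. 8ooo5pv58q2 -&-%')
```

`\1` in the replacement pulls in group 1's text for each match.

'    [.ooo][oooo][8ooo]'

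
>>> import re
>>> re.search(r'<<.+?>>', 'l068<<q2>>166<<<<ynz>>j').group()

`re.search` scans for the first position where the pattern succeeds.
The match spans [4:10] → '<<q2>>'.

'<<q2>>'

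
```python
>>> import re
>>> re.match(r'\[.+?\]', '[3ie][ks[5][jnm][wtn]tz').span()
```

(0, 5)

A `+?`/`*?`/`{m,n}?` starts at its minimum and grows only as far as needed for what follows to match.
`re.match` won't scan ahead — the pattern has to work from the very first character.
The match spans [0:5] → '[3ie]'.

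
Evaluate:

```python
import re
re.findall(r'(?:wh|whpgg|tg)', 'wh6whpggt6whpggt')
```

`|` is ordered: at each position the engine commits to the first alternative that works.
Walking the string: at [0:2] → 'wh'; at [3:5] → 'wh'; at [10:12] → 'wh'.
`findall` yields the raw match text (3 of them) because the pattern has no groups.

['wh', 'wh', 'wh']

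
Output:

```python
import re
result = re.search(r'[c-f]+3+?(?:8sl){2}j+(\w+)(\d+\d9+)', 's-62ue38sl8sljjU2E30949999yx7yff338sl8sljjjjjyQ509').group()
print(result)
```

Pattern: one or more of a character in [c-f], then one or more of the literal '3' (lazy), then the literal '8sl' repeated 2 times; then one or more of a literal 'j'; then one or more of a word character (captured); then one or more of a digit, then a digit, then one or more of the literal '9' (captured).
The match spans [5:50] → 'e38sl8sljjU2E30949999yx7yff338sl8sljjjjjyQ509'.

e38sl8sljjU2E30949999yx7yff338sl8sljjjjjyQ509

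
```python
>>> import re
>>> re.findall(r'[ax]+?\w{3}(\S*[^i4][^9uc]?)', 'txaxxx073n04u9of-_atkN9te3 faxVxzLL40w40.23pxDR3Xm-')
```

['x073n04u9of-_atkN9te3 f', 'zLL40w40.23pxDR3Xm-']

This matches one or more of one of [ax] (lazy), then exactly 3 of a word character; then zero or more of a non-whitespace character, then any character except [i4], then optionally any character except [9uc] (captured).
Matches: at [1:28] match 'xaxxx073n04u9of-_atkN9te3 f', group 1 = 'x073n04u9of-_atkN9te3 f'; at [28:51] match 'axVxzLL40w40.23pxDR3Xm-', group 1 = 'zLL40w40.23pxDR3Xm-'.
`findall` collects group 1 from each match (2 total).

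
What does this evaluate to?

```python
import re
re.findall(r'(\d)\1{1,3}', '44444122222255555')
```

['4', '2', '2', '5']

After group 1 captures some text, `\1` only succeeds where that same text appears again.
Walking the string: at [0:4] match '4444', group 1 = '4'; at [6:10] match '2222', group 1 = '2'; at [10:12] match '22', group 1 = '2'; at [12:16] match '5555', group 1 = '5'.
`findall` collects group 1 from each match (4 total).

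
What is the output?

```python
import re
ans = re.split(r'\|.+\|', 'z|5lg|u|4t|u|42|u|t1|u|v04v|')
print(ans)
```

['z', '']

Each match becomes a cut point; 2 segments remain.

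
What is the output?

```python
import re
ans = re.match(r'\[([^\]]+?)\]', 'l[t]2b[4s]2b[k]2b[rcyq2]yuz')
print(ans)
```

With `match`, the pattern is implicitly anchored at the beginning.
Here position 0 doesn't satisfy it, so the call returns None.

None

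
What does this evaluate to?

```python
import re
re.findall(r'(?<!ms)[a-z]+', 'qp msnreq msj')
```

Because the assertion is negative and zero-width, positions next to the forbidden text are skipped.
Scanning left to right: at [0:2] → 'qp'; at [3:9] → 'msnreq'; at [10:13] → 'msj'.
Since nothing is captured, `findall` lists the 3 matched substrings directly.

['qp', 'msnreq', 'msj']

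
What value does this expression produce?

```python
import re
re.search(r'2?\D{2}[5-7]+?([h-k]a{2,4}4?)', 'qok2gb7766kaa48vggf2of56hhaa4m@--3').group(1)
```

'kaa4'

Pattern: optionally a literal '2', then exactly 2 of a non-digit, then one or more of a character in [5-7] (lazy); then a character in [h-k], then 2 to 4 of the literal 'a', then optionally a literal '4' (captured).
`search` walks the string left to right and returns the first match it finds.
The match spans [3:14] → '2gb7766kaa4'.
Captured: group 1 = 'kaa4'.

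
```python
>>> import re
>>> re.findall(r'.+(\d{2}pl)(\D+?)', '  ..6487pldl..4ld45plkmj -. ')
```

[('45pl', 'k')]

This matches one or more of any character; then exactly 2 of a digit, then the literal 'pl' (captured); then one or more of a non-digit (lazy) (captured).
With the lazy modifier that quantifier settles for the fewest repetitions that let the rest of the pattern succeed (the atoms after it are unaffected and can still be greedy).
Matches: at [0:22] match '  ..6487pldl..4ld45plk', groups = ('45pl', 'k').
2 groups means the one result is a tuple of 2 captured strings — 1 here.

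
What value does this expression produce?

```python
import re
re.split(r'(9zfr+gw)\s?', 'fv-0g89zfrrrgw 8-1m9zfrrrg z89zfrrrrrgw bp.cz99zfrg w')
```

['fv-0g8', '9zfrrrgw', '8-1m9zfrrrg z8', '9zfrrrrrgw', 'bp.cz99zfrg w']

This matches the literal '9zf', then one or more of a literal 'r', then the literal 'gw' (captured); then optionally whitespace.
Matches to split on: at [6:15] → '9zfrrrgw '; at [29:40] → '9zfrrrrrgw '.
With a capturing group present, the delimiter's captured portion is kept in the result list.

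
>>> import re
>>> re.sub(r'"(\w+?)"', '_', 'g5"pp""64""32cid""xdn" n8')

'g5____ n8'

Matches: at [2:6] → '"pp"'; at [6:10] → '"64"'; at [10:17] → '"32cid"'; at [17:22] → '"xdn"'.
Every occurrence is swapped for '_'.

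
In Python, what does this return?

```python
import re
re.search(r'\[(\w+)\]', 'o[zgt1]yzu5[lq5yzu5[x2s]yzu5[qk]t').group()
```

'[zgt1]'

The match spans [1:7] → '[zgt1]'.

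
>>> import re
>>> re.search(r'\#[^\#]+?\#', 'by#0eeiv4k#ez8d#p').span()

(2, 11)

Unlike `match`, `search` isn't anchored — it looks for the pattern anywhere in the string.
The match spans [2:11] → '#0eeiv4k#'.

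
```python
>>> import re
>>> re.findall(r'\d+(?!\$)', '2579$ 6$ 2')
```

['257', '2']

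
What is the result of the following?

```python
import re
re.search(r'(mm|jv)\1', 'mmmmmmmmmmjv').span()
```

After group 1 captures some text, `\1` only succeeds where that same text appears again.
Unlike `match`, `search` isn't anchored — it looks for the pattern anywhere in the string.
The match spans [0:4] → 'mmmm'.
Captured: group 1 = 'mm'.

(0, 4)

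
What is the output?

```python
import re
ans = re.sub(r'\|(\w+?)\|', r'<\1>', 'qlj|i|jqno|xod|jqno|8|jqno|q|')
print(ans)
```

qlj<i>jqno<xod>jqno<8>jqno<q>

Each match is replaced using the text its own group 1 captured.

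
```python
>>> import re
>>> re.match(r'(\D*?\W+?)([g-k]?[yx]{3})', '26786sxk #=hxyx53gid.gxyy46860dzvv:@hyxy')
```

`match` is anchored at position 0; if the pattern doesn't fit there, it returns None.
Here the string doesn't start with a match, so the call returns None.

None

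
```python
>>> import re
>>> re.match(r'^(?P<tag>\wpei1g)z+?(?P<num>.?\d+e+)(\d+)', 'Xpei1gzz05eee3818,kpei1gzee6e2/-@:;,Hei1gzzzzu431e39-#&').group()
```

'Xpei1gzz05eee3818'

Pattern: anchored at the start of the string; then a word character, then the literal 'pe', then the literal 'i1g' (captured as 'tag'); then one or more of a literal 'z' (lazy); then optionally any character, then one or more of a digit, then one or more of the literal 'e' (captured as 'num'); then one or more of a digit (captured).
With `match`, the pattern is implicitly anchored at the beginning.
The match spans [0:17] → 'Xpei1gzz05eee3818'.
Captured: group 1 = 'Xpei1g', group 2 = 'z05eee', group 3 = '3818'.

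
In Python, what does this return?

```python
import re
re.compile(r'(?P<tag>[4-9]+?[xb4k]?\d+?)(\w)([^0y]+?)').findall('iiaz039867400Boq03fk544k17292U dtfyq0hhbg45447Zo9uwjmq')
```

The pattern matches one or more of a character in [4-9] (lazy), then optionally one of [xb4k], then one or more of a digit (lazy) (captured as 'tag'); then a word character (captured); then one or more of any character except [0y] (lazy) (captured).
Because the quantifier is non-greedy, it stops expanding at the earliest point where the rest of the pattern can succeed.
Walking the string: at [6:10] match '9867', groups = ('98', '6', '7'); at [10:14] match '400B', groups = ('40', '0', 'B'); at [20:25] match '544k1', groups = ('544', 'k', '1'); at [25:29] match '7292', groups = ('72', '9', '2'); at [41:45] match '4544', groups = ('45', '4', '4').
Multiple groups make `findall` return tuples — one 3-tuple for each match.

[('98', '6', '7'), ('40', '0', 'B'), ('544', 'k', '1'), ('72', '9', '2'), ('45', '4', '4')]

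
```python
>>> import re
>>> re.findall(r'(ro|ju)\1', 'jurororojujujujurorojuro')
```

A backreference is literal: `\1` must see the identical characters the first group matched.
Walking the string: at [2:6] match 'roro', group 1 = 'ro'; at [8:12] match 'juju', group 1 = 'ju'; at [12:16] match 'juju', group 1 = 'ju'; at [16:20] match 'roro', group 1 = 'ro'.
With a single group, `findall` returns only what that group captured — 4 items.

['ro', 'ju', 'ju', 'ro']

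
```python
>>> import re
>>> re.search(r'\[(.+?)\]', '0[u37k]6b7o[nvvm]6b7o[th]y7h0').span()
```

(1, 7)

The `?` after the quantifier makes it lazy — it takes as little as possible before letting the rest of the pattern try.
`search` walks the string left to right and returns the first match it finds.
The match spans [1:7] → '[u37k]'.
Captured: group 1 = 'u37k'.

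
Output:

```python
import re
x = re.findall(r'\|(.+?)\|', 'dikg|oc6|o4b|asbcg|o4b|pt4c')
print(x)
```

['oc6', 'asbcg']

A `+?`/`*?`/`{m,n}?` starts at its minimum and grows only as far as needed for what follows to match.
Walking the string: at [4:9] match '|oc6|', group 1 = 'oc6'; at [12:19] match '|asbcg|', group 1 = 'asbcg'.
With a single group, `findall` returns only what that group captured — 2 items.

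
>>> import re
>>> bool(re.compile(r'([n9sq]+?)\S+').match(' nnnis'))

`match` is anchored at position 0; if the pattern doesn't fit there, it returns None.
Here the pattern fails at index 0, so the call returns None, and `bool(None)` is False.

False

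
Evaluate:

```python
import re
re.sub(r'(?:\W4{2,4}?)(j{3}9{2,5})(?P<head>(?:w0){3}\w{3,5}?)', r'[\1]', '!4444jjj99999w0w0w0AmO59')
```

'[jjj99999]59'

Pattern: a non-word character, then 2 to 4 of a literal '4' (lazy) (non-capturing group); then exactly 3 of the literal 'j', then 2 to 5 of the literal '9' (captured); then the literal 'w0' repeated 3 times, then 3 to 5 of a word character (lazy) (captured as 'head').
With the lazy modifier that quantifier settles for the fewest repetitions that let the rest of the pattern succeed (the atoms after it are unaffected and can still be greedy).
Matches: at [0:22] → '!4444jjj99999w0w0w0AmO'.
`\1` in the replacement pulls in group 1's text for each match.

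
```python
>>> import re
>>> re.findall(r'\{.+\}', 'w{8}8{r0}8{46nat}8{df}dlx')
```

['{8}8{r0}8{46nat}8{df}']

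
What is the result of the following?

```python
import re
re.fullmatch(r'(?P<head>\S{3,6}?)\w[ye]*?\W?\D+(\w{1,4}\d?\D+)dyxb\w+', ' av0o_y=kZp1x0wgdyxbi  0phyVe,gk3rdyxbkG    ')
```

None

This matches 3 to 6 of a non-whitespace character (lazy) (captured as 'head'); then a word character, then zero or more of one of [ye] (lazy), then optionally a non-word character; then one or more of a non-digit; then 1 to 4 of a word character, then optionally a digit, then one or more of a non-digit (captured); then the literal 'dy', then the literal 'xb', then one or more of a word character.
`re.fullmatch` is like wrapping the pattern in `^…$` (in single-line mode).
Here there's no way to consume every character, so the call returns None.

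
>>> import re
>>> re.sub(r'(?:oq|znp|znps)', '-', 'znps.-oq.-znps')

'-s.--.--s'

Alternation isn't longest-match — the leftmost alternative that fits at this position is chosen.
Matches: at [0:3] → 'znp'; at [6:8] → 'oq'; at [10:13] → 'znp'.
Every occurrence is swapped for '-'.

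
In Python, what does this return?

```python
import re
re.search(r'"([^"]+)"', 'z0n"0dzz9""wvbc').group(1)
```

'0dzz9'

The match spans [3:10] → '"0dzz9"'.
Captured: group 1 = '0dzz9'.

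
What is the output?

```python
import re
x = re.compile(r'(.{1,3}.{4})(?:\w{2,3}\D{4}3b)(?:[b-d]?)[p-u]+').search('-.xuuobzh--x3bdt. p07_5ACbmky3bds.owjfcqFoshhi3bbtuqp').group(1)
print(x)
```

The match spans [0:16] → '-.xuuobzh--x3bdt'.
Captured: group 1 = '-.xuuo'.

-.xuuo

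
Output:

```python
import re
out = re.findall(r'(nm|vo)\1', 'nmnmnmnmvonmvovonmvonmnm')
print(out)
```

['nm', 'nm', 'vo', 'nm']

`\1` has to match the exact text group 1 already captured.
One capturing group, so `findall` returns just the captured substring from each match — 4 in all.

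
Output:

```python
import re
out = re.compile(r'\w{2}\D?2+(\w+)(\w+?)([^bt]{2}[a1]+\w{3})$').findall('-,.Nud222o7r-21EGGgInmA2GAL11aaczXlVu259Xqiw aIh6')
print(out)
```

3 groups means the one result is a tuple of 3 captured strings — 1 here.

[('1EGGgInmA2GAL11aaczXlVu259Xq', 'i', 'w aIh6')]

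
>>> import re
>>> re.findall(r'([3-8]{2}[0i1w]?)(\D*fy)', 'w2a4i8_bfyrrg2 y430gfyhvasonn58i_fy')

Pattern: exactly 2 of a character in [3-8], then optionally one of [0i1w] (captured); then zero or more of a non-digit, then the literal 'fy' (captured).
Matches: at [16:22] match '430gfy', groups = ('430', 'gfy'); at [29:35] match '58i_fy', groups = ('58i', '_fy').
Multiple groups make `findall` return tuples — one 2-tuple for each match.

[('430', 'gfy'), ('58i', '_fy')]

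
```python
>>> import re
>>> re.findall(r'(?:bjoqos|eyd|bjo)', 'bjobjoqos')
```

['bjo', 'bjoqos']

Alternation tries branches left to right and keeps the first one that lets the overall match succeed at that position.
No capturing groups, so `findall` returns the 2 full match strings.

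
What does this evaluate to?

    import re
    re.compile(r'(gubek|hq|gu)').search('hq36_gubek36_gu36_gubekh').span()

(0, 2)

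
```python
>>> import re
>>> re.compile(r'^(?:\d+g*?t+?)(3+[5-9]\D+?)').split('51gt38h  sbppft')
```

Pattern: anchored at the start of the string; then one or more of a digit, then zero or more of the literal 'g' (lazy), then one or more of the literal 't' (lazy) (non-capturing group); then one or more of a literal '3', then a character in [5-9], then one or more of a non-digit (lazy) (captured).
Matches to split on: at [0:7] → '51gt38h'.
The group in the pattern means `split` returns the separators' captures alongside the pieces.

['', '38h', '  sbppft']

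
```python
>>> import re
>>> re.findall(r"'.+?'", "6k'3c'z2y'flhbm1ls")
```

["'3c'"]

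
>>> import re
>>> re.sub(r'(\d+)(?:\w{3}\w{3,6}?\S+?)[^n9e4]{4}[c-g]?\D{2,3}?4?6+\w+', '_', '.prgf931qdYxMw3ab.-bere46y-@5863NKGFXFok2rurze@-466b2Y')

`sub` substitutes '_' at each match site.

'.prgf_-@_'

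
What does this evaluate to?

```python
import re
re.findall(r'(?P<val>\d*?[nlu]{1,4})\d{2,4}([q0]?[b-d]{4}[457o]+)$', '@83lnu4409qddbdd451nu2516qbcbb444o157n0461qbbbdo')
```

[('157n', 'qbbbdo')]

This matches zero or more of a digit (lazy), then 1 to 4 of one of [nlu] (captured as 'val'); then 2 to 4 of a digit; then optionally one of [q0], then exactly 4 of a character in [b-d], then one or more of one of [457o] (captured); then anchored at the end.
Walking the string: at [34:48] match '157n0461qbbbdo', groups = ('157n', 'qbbbdo').
`findall` packs the 2 group values into a tuple for every match.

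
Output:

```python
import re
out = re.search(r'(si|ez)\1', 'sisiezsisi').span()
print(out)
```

`\1` has to match the exact text group 1 already captured.
The match spans [0:4] → 'sisi'.

(0, 4)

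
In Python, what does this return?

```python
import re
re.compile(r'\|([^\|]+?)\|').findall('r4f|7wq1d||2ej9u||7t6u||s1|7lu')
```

['7wq1d', '2ej9u', '7t6u', 's1']

`findall` collects group 1 from each match (4 total).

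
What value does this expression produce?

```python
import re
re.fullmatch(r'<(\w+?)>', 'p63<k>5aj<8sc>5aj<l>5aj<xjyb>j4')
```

None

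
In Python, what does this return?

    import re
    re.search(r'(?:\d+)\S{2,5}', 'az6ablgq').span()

The pattern matches one or more of a digit (non-capturing group); then 2 to 5 of a non-whitespace character.
`search` walks the string left to right and returns the first match it finds.
The match spans [2:8] → '6ablgq'.

(2, 8)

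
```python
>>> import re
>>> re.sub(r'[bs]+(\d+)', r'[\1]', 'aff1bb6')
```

'aff1[6]'

Each match is replaced using the text its own group 1 captured.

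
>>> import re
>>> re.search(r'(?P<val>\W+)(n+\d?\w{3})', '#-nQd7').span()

Pattern: one or more of a non-word character (captured as 'val'); then one or more of a literal 'n', then optionally a digit, then exactly 3 of a word character (captured).
`search` walks the string left to right and returns the first match it finds.
The match spans [0:6] → '#-nQd7'.
Captured: group 1 = '#-', group 2 = 'nQd7'.

(0, 6)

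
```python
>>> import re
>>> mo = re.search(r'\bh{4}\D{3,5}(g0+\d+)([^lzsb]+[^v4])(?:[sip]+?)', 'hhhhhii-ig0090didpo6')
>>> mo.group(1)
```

The match spans [0:18] → 'hhhhhii-ig0090didp'.
Captured: group 1 = 'g0090', group 2 = 'did'.

'g0090'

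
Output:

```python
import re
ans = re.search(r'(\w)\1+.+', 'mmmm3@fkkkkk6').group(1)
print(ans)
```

m

`\1` is not a pattern — it's the concrete string captured by group 1, re-applied verbatim.
`re.search` tries every starting position until one works.
The match spans [0:13] → 'mmmm3@fkkkkk6'.
Captured: group 1 = 'm'.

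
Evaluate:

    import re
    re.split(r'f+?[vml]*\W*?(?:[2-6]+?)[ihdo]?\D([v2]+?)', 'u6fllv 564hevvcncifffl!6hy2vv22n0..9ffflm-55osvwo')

The pattern matches one or more of the literal 'f' (lazy), then zero or more of one of [vml], then zero or more of a non-word character (lazy); then one or more of a character in [2-6] (lazy) (non-capturing group); then optionally one of [ihdo], then a non-digit; then one or more of one of [v2] (lazy) (captured).
Because the quantifier is non-greedy, it stops expanding at the earliest point where the rest of the pattern can succeed.
Matches to split on: at [2:13] → 'fllv 564hev'; at [18:27] → 'fffl!6hy2'; at [36:47] → 'ffflm-55osv'.
Because the pattern has a capturing group, `split` also inserts each captured text between the pieces.

['u6', 'v', 'vcnci', '2', 'vv22n0..9', 'v', 'wo']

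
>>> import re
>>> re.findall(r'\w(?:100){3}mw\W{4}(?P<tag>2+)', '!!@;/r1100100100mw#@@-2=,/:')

The pattern matches a word character, then the literal '100' repeated 3 times; then the literal 'mw', then exactly 4 of a non-word character; then one or more of a literal '2' (captured as 'tag').
Matches: at [6:23] match '1100100100mw#@@-2', group 1 = '2'.
With a single group, `findall` returns only what that group captured — 1 item.

['2']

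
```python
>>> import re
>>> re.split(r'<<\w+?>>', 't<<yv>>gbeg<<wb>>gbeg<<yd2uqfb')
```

['t', 'gbeg', 'gbeg<<yd2uqfb']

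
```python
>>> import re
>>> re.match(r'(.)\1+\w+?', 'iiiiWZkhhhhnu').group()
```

A backreference is literal: `\1` must see the identical characters the first group matched.
`re.match` won't scan ahead — the pattern has to work from the very first character.
The match spans [0:5] → 'iiiiW'.
Captured: group 1 = 'i'.

'iiiiW'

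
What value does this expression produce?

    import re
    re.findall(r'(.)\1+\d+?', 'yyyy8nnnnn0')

['y', 'n']

`\1` is not a pattern — it's the concrete string captured by group 1, re-applied verbatim.
Walking the string: at [0:5] match 'yyyy8', group 1 = 'y'; at [5:11] match 'nnnnn0', group 1 = 'n'.
Because there's exactly one group, `findall` drops the full match and keeps group 1 from each hit.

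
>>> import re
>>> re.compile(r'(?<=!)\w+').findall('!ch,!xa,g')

The `(?=…)`/`(?<=…)` assertion just peeks at neighbouring text; it doesn't advance the match position.
No capturing groups, so `findall` returns the 2 full match strings.

['ch', 'xa']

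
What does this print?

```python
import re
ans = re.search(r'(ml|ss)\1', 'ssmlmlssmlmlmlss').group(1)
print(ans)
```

ml

The match spans [2:6] → 'mlml'.
Captured: group 1 = 'ml'.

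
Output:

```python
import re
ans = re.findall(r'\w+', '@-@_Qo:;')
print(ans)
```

['_Qo']

Pattern: one or more of a word character.
Since nothing is captured, `findall` lists the 1 matched substring directly.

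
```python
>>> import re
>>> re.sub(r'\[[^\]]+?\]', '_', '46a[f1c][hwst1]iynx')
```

'46a__iynx'

Matches: at [3:8] → '[f1c]'; at [8:15] → '[hwst1]'.
Every occurrence is swapped for '_'.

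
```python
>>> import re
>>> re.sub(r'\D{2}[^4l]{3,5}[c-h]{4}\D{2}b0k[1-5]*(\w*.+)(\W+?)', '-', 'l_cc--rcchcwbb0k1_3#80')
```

'-80'

The pattern matches exactly 2 of a non-digit, then 3 to 5 of any character except [4l], then exactly 4 of a character in [c-h]; then exactly 2 of a non-digit, then the literal 'b0k', then zero or more of a character in [1-5]; then zero or more of a word character, then one or more of any character (captured); then one or more of a non-word character (lazy) (captured).
Matches: at [0:20] → 'l_cc--rcchcwbb0k1_3#'.
Every occurrence is swapped for '-'.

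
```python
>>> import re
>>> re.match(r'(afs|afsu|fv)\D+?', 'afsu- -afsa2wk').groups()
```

('afs',)

Alternation isn't longest-match — the leftmost alternative that fits at this position is chosen.
`re.match` only tries the pattern at the start of the string.
The match spans [0:4] → 'afsu'.
Captured: group 1 = 'afs'.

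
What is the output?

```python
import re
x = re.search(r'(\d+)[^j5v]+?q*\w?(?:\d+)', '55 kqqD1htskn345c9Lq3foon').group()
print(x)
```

55 kqqD1

The pattern matches one or more of a digit (captured); then one or more of any character except [j5v] (lazy), then zero or more of a literal 'q', then optionally a word character; then one or more of a digit (non-capturing group).
Because the quantifier is non-greedy, it stops expanding at the earliest point where the rest of the pattern can succeed.
`search` walks the string left to right and returns the first match it finds.
The match spans [0:8] → '55 kqqD1'.
Captured: group 1 = '55'.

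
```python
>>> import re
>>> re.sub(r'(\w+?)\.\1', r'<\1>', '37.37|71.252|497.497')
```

'<37>|71.252|<497>'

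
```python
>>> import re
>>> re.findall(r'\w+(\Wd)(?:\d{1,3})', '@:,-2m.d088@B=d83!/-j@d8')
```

['.d', '=d', '@d']

Pattern: one or more of a word character; then a non-word character, then a literal 'd' (captured); then 1 to 3 of a digit (non-capturing group).
Walking the string: at [4:11] match '2m.d088', group 1 = '.d'; at [12:17] match 'B=d83', group 1 = '=d'; at [20:24] match 'j@d8', group 1 = '@d'.
One capturing group, so `findall` returns just the captured substring from each match — 3 in all.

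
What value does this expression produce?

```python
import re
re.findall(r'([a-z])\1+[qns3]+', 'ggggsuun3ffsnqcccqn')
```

['g', 'u', 'f', 'c']

After group 1 captures some text, `\1` only succeeds where that same text appears again.
Matches: at [0:5] match 'ggggs', group 1 = 'g'; at [5:9] match 'uun3', group 1 = 'u'; at [9:14] match 'ffsnq', group 1 = 'f'; at [14:19] match 'cccqn', group 1 = 'c'.
Because there's exactly one group, `findall` drops the full match and keeps group 1 from each hit.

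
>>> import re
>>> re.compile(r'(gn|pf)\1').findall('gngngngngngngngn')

['gn', 'gn', 'gn', 'gn']

The backreference `\1` re-matches whatever the first group consumed, character for character.
Matches: at [0:4] match 'gngn', group 1 = 'gn'; at [4:8] match 'gngn', group 1 = 'gn'; at [8:12] match 'gngn', group 1 = 'gn'; at [12:16] match 'gngn', group 1 = 'gn'.
Because there's exactly one group, `findall` drops the full match and keeps group 1 from each hit.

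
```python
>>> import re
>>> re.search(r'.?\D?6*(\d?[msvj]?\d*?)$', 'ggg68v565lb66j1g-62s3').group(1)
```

'2s3'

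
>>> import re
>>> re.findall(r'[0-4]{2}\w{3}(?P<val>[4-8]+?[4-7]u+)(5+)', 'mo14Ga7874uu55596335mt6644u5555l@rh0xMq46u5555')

The pattern matches exactly 2 of a character in [0-4], then exactly 3 of a word character; then one or more of a character in [4-8] (lazy), then a character in [4-7], then one or more of the literal 'u' (captured as 'val'); then one or more of a literal '5' (captured).
Matches: at [2:15] match '14Ga7874uu555', groups = ('874uu', '555'); at [17:31] match '335mt6644u5555', groups = ('6644u', '5555').
With 2 capturing groups, `findall` returns a 2-tuple per match.

[('874uu', '555'), ('6644u', '5555')]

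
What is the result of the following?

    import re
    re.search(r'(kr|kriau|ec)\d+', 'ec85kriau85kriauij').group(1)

'ec'

The match spans [0:4] → 'ec85'.
Captured: group 1 = 'ec'.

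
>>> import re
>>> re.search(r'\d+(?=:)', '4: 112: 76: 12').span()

(0, 1)

Because the assertion is zero-width, the text it checks is not consumed and won't appear in the result.
Unlike `match`, `search` isn't anchored — it looks for the pattern anywhere in the string.
The match spans [0:1] → '4'.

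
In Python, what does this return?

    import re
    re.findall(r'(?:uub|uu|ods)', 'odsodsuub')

['ods', 'ods', 'uub']

The regex engine tests alternatives in the order written; an earlier branch that matches wins even if a later one would match more.
`findall` yields the raw match text (3 of them) because the pattern has no groups.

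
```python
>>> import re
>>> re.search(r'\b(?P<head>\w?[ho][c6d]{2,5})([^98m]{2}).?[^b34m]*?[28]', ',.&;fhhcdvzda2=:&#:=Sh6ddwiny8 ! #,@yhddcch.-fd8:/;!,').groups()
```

The match spans [20:30] → 'Sh6ddwiny8'.
Captured: group 1 = 'Sh6dd', group 2 = 'wi'.

('Sh6dd', 'wi')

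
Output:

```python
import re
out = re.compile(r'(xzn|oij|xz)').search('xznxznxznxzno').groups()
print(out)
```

('xzn',)

Branches in `(...|...)` are attempted left-to-right; the first branch that allows the whole pattern to succeed is taken.
Unlike `match`, `search` isn't anchored — it looks for the pattern anywhere in the string.
The match spans [0:3] → 'xzn'.
Captured: group 1 = 'xzn'.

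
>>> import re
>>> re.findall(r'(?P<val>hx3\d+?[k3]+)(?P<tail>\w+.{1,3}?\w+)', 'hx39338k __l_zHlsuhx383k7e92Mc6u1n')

[('hx3933', '8k __l_zHlsuhx383k7e92Mc6u1n')]

Pattern: the literal 'hx3', then one or more of a digit (lazy), then one or more of one of [k3] (captured as 'val'); then one or more of a word character, then 1 to 3 of any character (lazy), then one or more of a word character (captured as 'tail').
Matches: at [0:34] match 'hx39338k __l_zHlsuhx383k7e92Mc6u1n', groups = ('hx3933', '8k __l_zHlsuhx383k7e92Mc6u1n').
With 2 capturing groups, `findall` returns a 2-tuple per match.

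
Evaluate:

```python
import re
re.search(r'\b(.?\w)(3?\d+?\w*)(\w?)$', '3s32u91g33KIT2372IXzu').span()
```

(0, 21)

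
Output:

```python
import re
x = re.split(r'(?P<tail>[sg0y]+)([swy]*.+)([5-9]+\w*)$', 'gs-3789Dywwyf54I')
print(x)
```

With a capturing group present, the delimiter's captured portion is kept in the result list.

['', 'gs', '-3789Dywwyf', '54I', '']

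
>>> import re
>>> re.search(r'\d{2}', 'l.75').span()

(2, 4)

Pattern: exactly 2 of a digit.
`re.search` scans for the first position where the pattern succeeds.
The match spans [2:4] → '75'.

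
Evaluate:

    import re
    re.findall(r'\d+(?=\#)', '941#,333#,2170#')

['941', '333', '2170']

Lookahead/lookbehind check context without consuming it, so the matched span excludes the asserted characters.
Matches: at [0:3] → '941'; at [5:8] → '333'; at [10:14] → '2170'.
With no groups in the pattern, `findall` gives back each whole match — 3 here.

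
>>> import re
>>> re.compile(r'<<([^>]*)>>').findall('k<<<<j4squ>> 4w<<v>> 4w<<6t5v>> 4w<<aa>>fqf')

['<<j4squ', 'v', '6t5v', 'aa']

Walking the string: at [1:12] match '<<<<j4squ>>', group 1 = '<<j4squ'; at [15:20] match '<<v>>', group 1 = 'v'; at [23:31] match '<<6t5v>>', group 1 = '6t5v'; at [34:40] match '<<aa>>', group 1 = 'aa'.
One capturing group, so `findall` returns just the captured substring from each match — 4 in all.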